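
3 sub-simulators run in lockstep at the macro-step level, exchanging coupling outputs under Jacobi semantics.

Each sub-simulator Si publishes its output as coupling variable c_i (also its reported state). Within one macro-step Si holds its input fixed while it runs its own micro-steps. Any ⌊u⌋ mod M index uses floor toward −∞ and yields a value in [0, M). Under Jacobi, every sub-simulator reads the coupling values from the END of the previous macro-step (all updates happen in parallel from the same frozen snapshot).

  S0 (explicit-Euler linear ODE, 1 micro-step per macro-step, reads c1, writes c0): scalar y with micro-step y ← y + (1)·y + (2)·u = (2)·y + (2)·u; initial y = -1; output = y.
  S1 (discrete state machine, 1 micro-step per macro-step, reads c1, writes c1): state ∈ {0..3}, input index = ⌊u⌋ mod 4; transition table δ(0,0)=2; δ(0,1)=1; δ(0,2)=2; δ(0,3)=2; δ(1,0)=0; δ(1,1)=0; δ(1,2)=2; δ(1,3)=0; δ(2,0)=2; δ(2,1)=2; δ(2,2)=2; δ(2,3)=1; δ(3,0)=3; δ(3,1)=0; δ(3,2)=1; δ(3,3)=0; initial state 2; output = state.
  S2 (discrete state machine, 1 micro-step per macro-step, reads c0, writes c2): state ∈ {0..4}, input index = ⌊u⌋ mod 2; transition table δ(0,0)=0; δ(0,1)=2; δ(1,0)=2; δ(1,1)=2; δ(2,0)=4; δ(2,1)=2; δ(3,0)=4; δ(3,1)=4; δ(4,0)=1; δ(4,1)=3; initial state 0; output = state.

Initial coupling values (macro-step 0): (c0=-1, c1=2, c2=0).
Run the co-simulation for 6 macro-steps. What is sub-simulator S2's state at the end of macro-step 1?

S2 state at macro-step 1 = 2

macro 1: S0 reads c1=2 → after 1×micro: 2; S1 reads c1=2 → after 1×micro: 2; S2 reads c0=-1 → after 1×micro: 2 ⇒ (c0=2, c1=2, c2=2)
macro 2: S0 reads c1=2 → after 1×micro: 8; S1 reads c1=2 → after 1×micro: 2; S2 reads c0=2 → after 1×micro: 4 ⇒ (c0=8, c1=2, c2=4)
macro 3: S0 reads c1=2 → after 1×micro: 20; S1 reads c1=2 → after 1×micro: 2; S2 reads c0=8 → after 1×micro: 1 ⇒ (c0=20, c1=2, c2=1)
macro 4: S0 reads c1=2 → after 1×micro: 44; S1 reads c1=2 → after 1×micro: 2; S2 reads c0=20 → after 1×micro: 2 ⇒ (c0=44, c1=2, c2=2)
macro 5: S0 reads c1=2 → after 1×micro: 92; S1 reads c1=2 → after 1×micro: 2; S2 reads c0=44 → after 1×micro: 4 ⇒ (c0=92, c1=2, c2=4)
macro 6: S0 reads c1=2 → after 1×micro: 188; S1 reads c1=2 → after 1×micro: 2; S2 reads c0=92 → after 1×micro: 1 ⇒ (c0=188, c1=2, c2=1)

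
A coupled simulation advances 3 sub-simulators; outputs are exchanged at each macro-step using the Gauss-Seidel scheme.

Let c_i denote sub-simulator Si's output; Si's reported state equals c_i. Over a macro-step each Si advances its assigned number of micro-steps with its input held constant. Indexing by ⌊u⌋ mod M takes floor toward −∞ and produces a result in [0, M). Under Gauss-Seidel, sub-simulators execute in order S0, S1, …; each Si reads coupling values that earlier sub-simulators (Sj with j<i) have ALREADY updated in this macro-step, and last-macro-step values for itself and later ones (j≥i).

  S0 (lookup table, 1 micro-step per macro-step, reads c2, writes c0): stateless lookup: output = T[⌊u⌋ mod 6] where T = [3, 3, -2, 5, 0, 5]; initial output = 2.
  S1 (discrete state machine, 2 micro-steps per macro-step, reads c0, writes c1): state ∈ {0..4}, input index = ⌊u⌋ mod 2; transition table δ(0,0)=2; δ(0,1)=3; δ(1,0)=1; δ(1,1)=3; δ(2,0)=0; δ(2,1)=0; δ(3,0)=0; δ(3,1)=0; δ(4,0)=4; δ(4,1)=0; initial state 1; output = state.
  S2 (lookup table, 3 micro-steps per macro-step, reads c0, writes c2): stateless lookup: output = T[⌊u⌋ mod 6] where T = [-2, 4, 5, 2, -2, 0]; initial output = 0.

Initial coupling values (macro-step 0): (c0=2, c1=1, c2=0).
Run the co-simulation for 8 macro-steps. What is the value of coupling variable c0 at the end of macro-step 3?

c0 at macro-step 3 = 0

macro 1: S0 reads c2=0 → after 1×micro: 3; S1 reads c0=3 → after 2×micro: 0; S2 reads c0=3 → after 3×micro: 2 ⇒ (c0=3, c1=0, c2=2)
macro 2: S0 reads c2=2 → after 1×micro: -2; S1 reads c0=-2 → after 2×micro: 0; S2 reads c0=-2 → after 3×micro: -2 ⇒ (c0=-2, c1=0, c2=-2)
macro 3: S0 reads c2=-2 → after 1×micro: 0; S1 reads c0=0 → after 2×micro: 0; S2 reads c0=0 → after 3×micro: -2 ⇒ (c0=0, c1=0, c2=-2)
macro 4: S0 reads c2=-2 → after 1×micro: 0; S1 reads c0=0 → after 2×micro: 0; S2 reads c0=0 → after 3×micro: -2 ⇒ (c0=0, c1=0, c2=-2)
macro 5: S0 reads c2=-2 → after 1×micro: 0; S1 reads c0=0 → after 2×micro: 0; S2 reads c0=0 → after 3×micro: -2 ⇒ (c0=0, c1=0, c2=-2)
macro 6: S0 reads c2=-2 → after 1×micro: 0; S1 reads c0=0 → after 2×micro: 0; S2 reads c0=0 → after 3×micro: -2 ⇒ (c0=0, c1=0, c2=-2)
macro 7: S0 reads c2=-2 → after 1×micro: 0; S1 reads c0=0 → after 2×micro: 0; S2 reads c0=0 → after 3×micro: -2 ⇒ (c0=0, c1=0, c2=-2)
macro 8: S0 reads c2=-2 → after 1×micro: 0; S1 reads c0=0 → after 2×micro: 0; S2 reads c0=0 → after 3×micro: -2 ⇒ (c0=0, c1=0, c2=-2)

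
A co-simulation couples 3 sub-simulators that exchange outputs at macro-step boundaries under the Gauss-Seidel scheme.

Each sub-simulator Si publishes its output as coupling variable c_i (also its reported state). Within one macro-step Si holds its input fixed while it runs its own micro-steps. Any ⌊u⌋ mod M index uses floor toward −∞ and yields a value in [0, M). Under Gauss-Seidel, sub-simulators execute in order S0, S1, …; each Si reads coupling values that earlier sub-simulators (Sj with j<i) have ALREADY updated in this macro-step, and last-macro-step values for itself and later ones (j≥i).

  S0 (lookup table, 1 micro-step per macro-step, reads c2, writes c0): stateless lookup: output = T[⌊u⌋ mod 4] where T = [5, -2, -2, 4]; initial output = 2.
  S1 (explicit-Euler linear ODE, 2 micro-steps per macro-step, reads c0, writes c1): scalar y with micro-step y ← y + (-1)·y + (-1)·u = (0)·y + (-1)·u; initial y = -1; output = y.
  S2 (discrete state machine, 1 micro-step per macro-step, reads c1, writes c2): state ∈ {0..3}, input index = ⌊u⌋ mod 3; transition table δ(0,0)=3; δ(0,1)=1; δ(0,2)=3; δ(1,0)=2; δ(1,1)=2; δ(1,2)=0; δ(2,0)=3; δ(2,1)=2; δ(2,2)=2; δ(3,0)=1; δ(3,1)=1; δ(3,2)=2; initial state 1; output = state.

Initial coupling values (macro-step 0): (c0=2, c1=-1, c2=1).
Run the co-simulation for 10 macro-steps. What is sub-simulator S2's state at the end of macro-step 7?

S2 state at macro-step 7 = 0

macro 1: S0 reads c2=1 → after 1×micro: -2; S1 reads c0=-2 → after 2×micro: 2; S2 reads c1=2 → after 1×micro: 0 ⇒ (c0=-2, c1=2, c2=0)
macro 2: S0 reads c2=0 → after 1×micro: 5; S1 reads c0=5 → after 2×micro: -5; S2 reads c1=-5 → after 1×micro: 1 ⇒ (c0=5, c1=-5, c2=1)
macro 3: S0 reads c2=1 → after 1×micro: -2; S1 reads c0=-2 → after 2×micro: 2; S2 reads c1=2 → after 1×micro: 0 ⇒ (c0=-2, c1=2, c2=0)
macro 4: S0 reads c2=0 → after 1×micro: 5; S1 reads c0=5 → after 2×micro: -5; S2 reads c1=-5 → after 1×micro: 1 ⇒ (c0=5, c1=-5, c2=1)
macro 5: S0 reads c2=1 → after 1×micro: -2; S1 reads c0=-2 → after 2×micro: 2; S2 reads c1=2 → after 1×micro: 0 ⇒ (c0=-2, c1=2, c2=0)
macro 6: S0 reads c2=0 → after 1×micro: 5; S1 reads c0=5 → after 2×micro: -5; S2 reads c1=-5 → after 1×micro: 1 ⇒ (c0=5, c1=-5, c2=1)
macro 7: S0 reads c2=1 → after 1×micro: -2; S1 reads c0=-2 → after 2×micro: 2; S2 reads c1=2 → after 1×micro: 0 ⇒ (c0=-2, c1=2, c2=0)
macro 8: S0 reads c2=0 → after 1×micro: 5; S1 reads c0=5 → after 2×micro: -5; S2 reads c1=-5 → after 1×micro: 1 ⇒ (c0=5, c1=-5, c2=1)
macro 9: S0 reads c2=1 → after 1×micro: -2; S1 reads c0=-2 → after 2×micro: 2; S2 reads c1=2 → after 1×micro: 0 ⇒ (c0=-2, c1=2, c2=0)
macro 10: S0 reads c2=0 → after 1×micro: 5; S1 reads c0=5 → after 2×micro: -5; S2 reads c1=-5 → after 1×micro: 1 ⇒ (c0=5, c1=-5, c2=1)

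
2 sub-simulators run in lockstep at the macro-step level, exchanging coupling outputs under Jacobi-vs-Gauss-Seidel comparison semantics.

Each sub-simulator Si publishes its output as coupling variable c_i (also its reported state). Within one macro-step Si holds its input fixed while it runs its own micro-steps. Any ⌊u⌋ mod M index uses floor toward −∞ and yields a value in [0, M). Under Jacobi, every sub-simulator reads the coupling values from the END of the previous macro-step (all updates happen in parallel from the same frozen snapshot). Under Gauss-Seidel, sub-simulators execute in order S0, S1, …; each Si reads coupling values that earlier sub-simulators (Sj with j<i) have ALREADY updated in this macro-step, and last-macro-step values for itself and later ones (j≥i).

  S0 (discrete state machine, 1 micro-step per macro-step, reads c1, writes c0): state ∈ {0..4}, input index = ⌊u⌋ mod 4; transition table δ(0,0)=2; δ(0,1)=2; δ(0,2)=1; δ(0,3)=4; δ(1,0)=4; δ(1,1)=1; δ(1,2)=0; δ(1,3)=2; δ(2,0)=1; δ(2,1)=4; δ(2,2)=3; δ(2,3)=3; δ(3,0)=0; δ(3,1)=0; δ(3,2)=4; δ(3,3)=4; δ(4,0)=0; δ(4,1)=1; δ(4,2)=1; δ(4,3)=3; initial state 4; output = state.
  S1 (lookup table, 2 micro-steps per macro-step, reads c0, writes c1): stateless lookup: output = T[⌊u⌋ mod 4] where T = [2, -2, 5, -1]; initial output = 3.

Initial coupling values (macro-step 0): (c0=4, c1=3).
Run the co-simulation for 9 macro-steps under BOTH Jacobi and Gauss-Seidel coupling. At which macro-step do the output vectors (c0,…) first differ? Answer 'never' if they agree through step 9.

[Jacobi] macro 1: S0 reads c1=3 → after 1×micro: 3; S1 reads c0=4 → after 2×micro: 2 ⇒ (c0=3, c1=2)
[Jacobi] macro 2: S0 reads c1=2 → after 1×micro: 4; S1 reads c0=3 → after 2×micro: -1 ⇒ (c0=4, c1=-1)
[Jacobi] macro 3: S0 reads c1=-1 → after 1×micro: 3; S1 reads c0=4 → after 2×micro: 2 ⇒ (c0=3, c1=2)
[Jacobi] macro 4: S0 reads c1=2 → after 1×micro: 4; S1 reads c0=3 → after 2×micro: -1 ⇒ (c0=4, c1=-1)
[Jacobi] macro 5: S0 reads c1=-1 → after 1×micro: 3; S1 reads c0=4 → after 2×micro: 2 ⇒ (c0=3, c1=2)
[Jacobi] macro 6: S0 reads c1=2 → after 1×micro: 4; S1 reads c0=3 → after 2×micro: -1 ⇒ (c0=4, c1=-1)
[Jacobi] macro 7: S0 reads c1=-1 → after 1×micro: 3; S1 reads c0=4 → after 2×micro: 2 ⇒ (c0=3, c1=2)
[Jacobi] macro 8: S0 reads c1=2 → after 1×micro: 4; S1 reads c0=3 → after 2×micro: -1 ⇒ (c0=4, c1=-1)
[Jacobi] macro 9: S0 reads c1=-1 → after 1×micro: 3; S1 reads c0=4 → after 2×micro: 2 ⇒ (c0=3, c1=2)
[Gauss-Seidel] macro 1: S0 reads c1=3 → after 1×micro: 3; S1 reads c0=3 → after 2×micro: -1 ⇒ (c0=3, c1=-1)
[Gauss-Seidel] macro 2: S0 reads c1=-1 → after 1×micro: 4; S1 reads c0=4 → after 2×micro: 2 ⇒ (c0=4, c1=2)
[Gauss-Seidel] macro 3: S0 reads c1=2 → after 1×micro: 1; S1 reads c0=1 → after 2×micro: -2 ⇒ (c0=1, c1=-2)
[Gauss-Seidel] macro 4: S0 reads c1=-2 → after 1×micro: 0; S1 reads c0=0 → after 2×micro: 2 ⇒ (c0=0, c1=2)
[Gauss-Seidel] macro 5: S0 reads c1=2 → after 1×micro: 1; S1 reads c0=1 → after 2×micro: -2 ⇒ (c0=1, c1=-2)
[Gauss-Seidel] macro 6: S0 reads c1=-2 → after 1×micro: 0; S1 reads c0=0 → after 2×micro: 2 ⇒ (c0=0, c1=2)
[Gauss-Seidel] macro 7: S0 reads c1=2 → after 1×micro: 1; S1 reads c0=1 → after 2×micro: -2 ⇒ (c0=1, c1=-2)
[Gauss-Seidel] macro 8: S0 reads c1=-2 → after 1×micro: 0; S1 reads c0=0 → after 2×micro: 2 ⇒ (c0=0, c1=2)
[Gauss-Seidel] macro 9: S0 reads c1=2 → after 1×micro: 1; S1 reads c0=1 → after 2×micro: -2 ⇒ (c0=1, c1=-2)

first divergence at macro-step: 1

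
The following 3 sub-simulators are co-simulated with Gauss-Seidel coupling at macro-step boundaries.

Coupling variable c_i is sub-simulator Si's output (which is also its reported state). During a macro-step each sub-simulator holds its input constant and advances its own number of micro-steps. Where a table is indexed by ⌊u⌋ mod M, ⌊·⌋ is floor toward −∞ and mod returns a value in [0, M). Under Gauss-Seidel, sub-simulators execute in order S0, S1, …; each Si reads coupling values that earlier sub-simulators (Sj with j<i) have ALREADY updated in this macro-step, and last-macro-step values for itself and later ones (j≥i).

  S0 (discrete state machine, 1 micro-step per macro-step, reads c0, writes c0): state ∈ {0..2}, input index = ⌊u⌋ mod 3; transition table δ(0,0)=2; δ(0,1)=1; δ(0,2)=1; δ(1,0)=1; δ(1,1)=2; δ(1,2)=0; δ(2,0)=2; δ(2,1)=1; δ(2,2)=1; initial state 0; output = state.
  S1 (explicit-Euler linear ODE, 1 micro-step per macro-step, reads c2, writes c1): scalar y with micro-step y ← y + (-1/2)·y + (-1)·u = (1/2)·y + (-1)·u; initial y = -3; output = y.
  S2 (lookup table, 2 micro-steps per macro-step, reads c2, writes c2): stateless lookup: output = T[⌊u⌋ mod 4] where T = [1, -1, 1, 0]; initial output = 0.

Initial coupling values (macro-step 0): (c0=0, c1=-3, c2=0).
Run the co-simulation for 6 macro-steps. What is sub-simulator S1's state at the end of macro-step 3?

S1 state at macro-step 3 = 1/8

macro 1: S0 reads c0=0 → after 1×micro: 2; S1 reads c2=0 → after 1×micro: -3/2; S2 reads c2=0 → after 2×micro: 1 ⇒ (c0=2, c1=-3/2, c2=1)
macro 2: S0 reads c0=2 → after 1×micro: 1; S1 reads c2=1 → after 1×micro: -7/4; S2 reads c2=1 → after 2×micro: -1 ⇒ (c0=1, c1=-7/4, c2=-1)
macro 3: S0 reads c0=1 → after 1×micro: 2; S1 reads c2=-1 → after 1×micro: 1/8; S2 reads c2=-1 → after 2×micro: 0 ⇒ (c0=2, c1=1/8, c2=0)
macro 4: S0 reads c0=2 → after 1×micro: 1; S1 reads c2=0 → after 1×micro: 1/16; S2 reads c2=0 → after 2×micro: 1 ⇒ (c0=1, c1=1/16, c2=1)
macro 5: S0 reads c0=1 → after 1×micro: 2; S1 reads c2=1 → after 1×micro: -31/32; S2 reads c2=1 → after 2×micro: -1 ⇒ (c0=2, c1=-31/32, c2=-1)
macro 6: S0 reads c0=2 → after 1×micro: 1; S1 reads c2=-1 → after 1×micro: 33/64; S2 reads c2=-1 → after 2×micro: 0 ⇒ (c0=1, c1=33/64, c2=0)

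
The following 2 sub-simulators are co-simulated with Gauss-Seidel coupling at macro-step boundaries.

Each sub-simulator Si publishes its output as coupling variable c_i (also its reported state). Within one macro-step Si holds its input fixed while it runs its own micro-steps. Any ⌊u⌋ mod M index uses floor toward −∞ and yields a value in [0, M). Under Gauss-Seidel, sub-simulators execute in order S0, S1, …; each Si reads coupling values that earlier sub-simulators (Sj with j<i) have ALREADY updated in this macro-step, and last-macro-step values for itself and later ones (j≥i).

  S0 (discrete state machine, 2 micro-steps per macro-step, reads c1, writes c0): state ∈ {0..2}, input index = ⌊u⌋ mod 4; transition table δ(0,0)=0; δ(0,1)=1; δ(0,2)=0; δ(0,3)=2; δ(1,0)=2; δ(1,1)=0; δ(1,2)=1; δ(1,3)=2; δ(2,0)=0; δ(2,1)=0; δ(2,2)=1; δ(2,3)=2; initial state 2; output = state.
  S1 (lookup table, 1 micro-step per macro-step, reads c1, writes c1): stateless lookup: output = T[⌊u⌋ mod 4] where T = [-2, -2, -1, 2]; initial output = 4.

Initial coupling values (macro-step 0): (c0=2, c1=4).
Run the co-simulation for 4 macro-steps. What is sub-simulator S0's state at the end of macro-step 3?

macro 1: S0 reads c1=4 → after 2×micro: 0; S1 reads c1=4 → after 1×micro: -2 ⇒ (c0=0, c1=-2)
macro 2: S0 reads c1=-2 → after 2×micro: 0; S1 reads c1=-2 → after 1×micro: -1 ⇒ (c0=0, c1=-1)
macro 3: S0 reads c1=-1 → after 2×micro: 2; S1 reads c1=-1 → after 1×micro: 2 ⇒ (c0=2, c1=2)
macro 4: S0 reads c1=2 → after 2×micro: 1; S1 reads c1=2 → after 1×micro: -1 ⇒ (c0=1, c1=-1)

S0 state at macro-step 3 = 2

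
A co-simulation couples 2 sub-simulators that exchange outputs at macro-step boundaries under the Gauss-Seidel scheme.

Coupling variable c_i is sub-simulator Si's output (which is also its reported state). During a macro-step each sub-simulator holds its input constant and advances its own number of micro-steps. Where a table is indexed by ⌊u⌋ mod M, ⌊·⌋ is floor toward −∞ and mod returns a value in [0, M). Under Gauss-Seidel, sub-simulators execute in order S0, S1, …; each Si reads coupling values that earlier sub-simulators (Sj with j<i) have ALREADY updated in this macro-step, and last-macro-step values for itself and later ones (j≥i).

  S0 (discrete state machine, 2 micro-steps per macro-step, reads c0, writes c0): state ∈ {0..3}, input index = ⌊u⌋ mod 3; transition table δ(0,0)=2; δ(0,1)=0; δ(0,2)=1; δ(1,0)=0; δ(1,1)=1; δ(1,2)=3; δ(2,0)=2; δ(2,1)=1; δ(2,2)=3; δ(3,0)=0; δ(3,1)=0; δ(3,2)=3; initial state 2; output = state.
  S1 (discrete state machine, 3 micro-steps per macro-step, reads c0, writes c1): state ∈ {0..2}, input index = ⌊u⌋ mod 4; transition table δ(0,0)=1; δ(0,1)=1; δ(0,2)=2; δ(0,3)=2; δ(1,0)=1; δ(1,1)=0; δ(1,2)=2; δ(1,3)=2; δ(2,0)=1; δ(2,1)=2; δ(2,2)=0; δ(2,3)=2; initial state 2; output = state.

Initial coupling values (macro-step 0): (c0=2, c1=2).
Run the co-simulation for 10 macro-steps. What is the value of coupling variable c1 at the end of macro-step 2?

c1 at macro-step 2 = 0

macro 1: S0 reads c0=2 → after 2×micro: 3; S1 reads c0=3 → after 3×micro: 2 ⇒ (c0=3, c1=2)
macro 2: S0 reads c0=3 → after 2×micro: 2; S1 reads c0=2 → after 3×micro: 0 ⇒ (c0=2, c1=0)
macro 3: S0 reads c0=2 → after 2×micro: 3; S1 reads c0=3 → after 3×micro: 2 ⇒ (c0=3, c1=2)
macro 4: S0 reads c0=3 → after 2×micro: 2; S1 reads c0=2 → after 3×micro: 0 ⇒ (c0=2, c1=0)
macro 5: S0 reads c0=2 → after 2×micro: 3; S1 reads c0=3 → after 3×micro: 2 ⇒ (c0=3, c1=2)
macro 6: S0 reads c0=3 → after 2×micro: 2; S1 reads c0=2 → after 3×micro: 0 ⇒ (c0=2, c1=0)
macro 7: S0 reads c0=2 → after 2×micro: 3; S1 reads c0=3 → after 3×micro: 2 ⇒ (c0=3, c1=2)
macro 8: S0 reads c0=3 → after 2×micro: 2; S1 reads c0=2 → after 3×micro: 0 ⇒ (c0=2, c1=0)
macro 9: S0 reads c0=2 → after 2×micro: 3; S1 reads c0=3 → after 3×micro: 2 ⇒ (c0=3, c1=2)
macro 10: S0 reads c0=3 → after 2×micro: 2; S1 reads c0=2 → after 3×micro: 0 ⇒ (c0=2, c1=0)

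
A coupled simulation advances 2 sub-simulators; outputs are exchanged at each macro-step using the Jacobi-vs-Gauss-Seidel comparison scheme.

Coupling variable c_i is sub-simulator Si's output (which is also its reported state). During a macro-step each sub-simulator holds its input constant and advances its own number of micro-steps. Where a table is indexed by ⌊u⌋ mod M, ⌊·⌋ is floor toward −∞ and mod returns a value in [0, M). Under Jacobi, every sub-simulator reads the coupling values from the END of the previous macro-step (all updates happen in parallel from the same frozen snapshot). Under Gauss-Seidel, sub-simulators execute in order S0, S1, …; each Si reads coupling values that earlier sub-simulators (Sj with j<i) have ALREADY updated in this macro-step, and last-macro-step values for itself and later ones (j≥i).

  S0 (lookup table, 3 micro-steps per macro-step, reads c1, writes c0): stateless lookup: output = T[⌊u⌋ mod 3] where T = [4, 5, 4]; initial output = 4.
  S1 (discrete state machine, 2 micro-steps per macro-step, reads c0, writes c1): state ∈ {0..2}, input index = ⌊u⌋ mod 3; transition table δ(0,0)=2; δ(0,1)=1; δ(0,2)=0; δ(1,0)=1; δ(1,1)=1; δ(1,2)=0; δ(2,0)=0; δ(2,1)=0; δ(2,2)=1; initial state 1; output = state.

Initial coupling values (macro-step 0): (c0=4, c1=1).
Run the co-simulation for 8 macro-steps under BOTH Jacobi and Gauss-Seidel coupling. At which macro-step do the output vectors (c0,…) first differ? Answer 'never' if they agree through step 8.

[Jacobi] macro 1: S0 reads c1=1 → after 3×micro: 5; S1 reads c0=4 → after 2×micro: 1 ⇒ (c0=5, c1=1)
[Jacobi] macro 2: S0 reads c1=1 → after 3×micro: 5; S1 reads c0=5 → after 2×micro: 0 ⇒ (c0=5, c1=0)
[Jacobi] macro 3: S0 reads c1=0 → after 3×micro: 4; S1 reads c0=5 → after 2×micro: 0 ⇒ (c0=4, c1=0)
[Jacobi] macro 4: S0 reads c1=0 → after 3×micro: 4; S1 reads c0=4 → after 2×micro: 1 ⇒ (c0=4, c1=1)
[Jacobi] macro 5: S0 reads c1=1 → after 3×micro: 5; S1 reads c0=4 → after 2×micro: 1 ⇒ (c0=5, c1=1)
[Jacobi] macro 6: S0 reads c1=1 → after 3×micro: 5; S1 reads c0=5 → after 2×micro: 0 ⇒ (c0=5, c1=0)
[Jacobi] macro 7: S0 reads c1=0 → after 3×micro: 4; S1 reads c0=5 → after 2×micro: 0 ⇒ (c0=4, c1=0)
[Jacobi] macro 8: S0 reads c1=0 → after 3×micro: 4; S1 reads c0=4 → after 2×micro: 1 ⇒ (c0=4, c1=1)
[Gauss-Seidel] macro 1: S0 reads c1=1 → after 3×micro: 5; S1 reads c0=5 → after 2×micro: 0 ⇒ (c0=5, c1=0)
[Gauss-Seidel] macro 2: S0 reads c1=0 → after 3×micro: 4; S1 reads c0=4 → after 2×micro: 1 ⇒ (c0=4, c1=1)
[Gauss-Seidel] macro 3: S0 reads c1=1 → after 3×micro: 5; S1 reads c0=5 → after 2×micro: 0 ⇒ (c0=5, c1=0)
[Gauss-Seidel] macro 4: S0 reads c1=0 → after 3×micro: 4; S1 reads c0=4 → after 2×micro: 1 ⇒ (c0=4, c1=1)
[Gauss-Seidel] macro 5: S0 reads c1=1 → after 3×micro: 5; S1 reads c0=5 → after 2×micro: 0 ⇒ (c0=5, c1=0)
[Gauss-Seidel] macro 6: S0 reads c1=0 → after 3×micro: 4; S1 reads c0=4 → after 2×micro: 1 ⇒ (c0=4, c1=1)
[Gauss-Seidel] macro 7: S0 reads c1=1 → after 3×micro: 5; S1 reads c0=5 → after 2×micro: 0 ⇒ (c0=5, c1=0)
[Gauss-Seidel] macro 8: S0 reads c1=0 → after 3×micro: 4; S1 reads c0=4 → after 2×micro: 1 ⇒ (c0=4, c1=1)

first divergence at macro-step: 1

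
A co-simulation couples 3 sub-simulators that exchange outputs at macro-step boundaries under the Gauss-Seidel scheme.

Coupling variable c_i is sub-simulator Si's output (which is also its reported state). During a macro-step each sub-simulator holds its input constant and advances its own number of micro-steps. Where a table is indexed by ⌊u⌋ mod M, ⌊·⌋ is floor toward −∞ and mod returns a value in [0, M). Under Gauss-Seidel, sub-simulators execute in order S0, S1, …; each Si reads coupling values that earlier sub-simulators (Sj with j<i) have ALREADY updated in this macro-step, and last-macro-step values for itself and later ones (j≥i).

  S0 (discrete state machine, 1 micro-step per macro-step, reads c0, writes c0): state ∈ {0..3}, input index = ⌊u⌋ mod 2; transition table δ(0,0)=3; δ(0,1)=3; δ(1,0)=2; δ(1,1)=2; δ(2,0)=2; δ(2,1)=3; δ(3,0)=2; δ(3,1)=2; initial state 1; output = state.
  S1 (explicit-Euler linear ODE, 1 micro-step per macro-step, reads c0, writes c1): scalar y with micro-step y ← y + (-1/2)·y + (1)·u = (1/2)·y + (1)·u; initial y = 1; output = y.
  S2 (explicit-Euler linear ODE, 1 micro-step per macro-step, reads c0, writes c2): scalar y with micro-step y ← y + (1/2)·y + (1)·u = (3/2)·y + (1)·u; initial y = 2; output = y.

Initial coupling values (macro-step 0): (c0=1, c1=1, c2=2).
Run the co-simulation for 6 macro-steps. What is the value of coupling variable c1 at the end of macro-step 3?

c1 at macro-step 3 = 29/8

macro 1: S0 reads c0=1 → after 1×micro: 2; S1 reads c0=2 → after 1×micro: 5/2; S2 reads c0=2 → after 1×micro: 5 ⇒ (c0=2, c1=5/2, c2=5)
macro 2: S0 reads c0=2 → after 1×micro: 2; S1 reads c0=2 → after 1×micro: 13/4; S2 reads c0=2 → after 1×micro: 19/2 ⇒ (c0=2, c1=13/4, c2=19/2)
macro 3: S0 reads c0=2 → after 1×micro: 2; S1 reads c0=2 → after 1×micro: 29/8; S2 reads c0=2 → after 1×micro: 65/4 ⇒ (c0=2, c1=29/8, c2=65/4)
macro 4: S0 reads c0=2 → after 1×micro: 2; S1 reads c0=2 → after 1×micro: 61/16; S2 reads c0=2 → after 1×micro: 211/8 ⇒ (c0=2, c1=61/16, c2=211/8)
macro 5: S0 reads c0=2 → after 1×micro: 2; S1 reads c0=2 → after 1×micro: 125/32; S2 reads c0=2 → after 1×micro: 665/16 ⇒ (c0=2, c1=125/32, c2=665/16)
macro 6: S0 reads c0=2 → after 1×micro: 2; S1 reads c0=2 → after 1×micro: 253/64; S2 reads c0=2 → after 1×micro: 2059/32 ⇒ (c0=2, c1=253/64, c2=2059/32)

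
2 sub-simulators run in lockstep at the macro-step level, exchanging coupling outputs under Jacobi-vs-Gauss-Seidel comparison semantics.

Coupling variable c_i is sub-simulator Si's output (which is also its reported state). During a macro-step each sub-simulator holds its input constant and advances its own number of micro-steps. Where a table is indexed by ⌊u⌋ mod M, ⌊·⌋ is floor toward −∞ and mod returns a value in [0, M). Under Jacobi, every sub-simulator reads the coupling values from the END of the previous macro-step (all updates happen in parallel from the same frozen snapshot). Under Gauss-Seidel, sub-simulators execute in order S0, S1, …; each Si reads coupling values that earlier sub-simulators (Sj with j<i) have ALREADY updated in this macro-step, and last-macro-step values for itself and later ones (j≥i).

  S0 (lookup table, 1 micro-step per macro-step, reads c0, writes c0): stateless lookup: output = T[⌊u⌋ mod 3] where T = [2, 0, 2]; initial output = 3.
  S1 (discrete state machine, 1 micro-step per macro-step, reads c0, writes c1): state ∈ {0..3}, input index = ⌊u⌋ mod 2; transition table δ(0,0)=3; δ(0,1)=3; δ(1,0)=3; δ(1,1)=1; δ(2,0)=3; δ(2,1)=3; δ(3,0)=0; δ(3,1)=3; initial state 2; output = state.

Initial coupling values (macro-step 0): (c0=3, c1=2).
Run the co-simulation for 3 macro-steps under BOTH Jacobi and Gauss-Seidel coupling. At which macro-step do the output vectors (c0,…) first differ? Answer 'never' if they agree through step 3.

first divergence at macro-step: never

[Jacobi] macro 1: S0 reads c0=3 → after 1×micro: 2; S1 reads c0=3 → after 1×micro: 3 ⇒ (c0=2, c1=3)
[Jacobi] macro 2: S0 reads c0=2 → after 1×micro: 2; S1 reads c0=2 → after 1×micro: 0 ⇒ (c0=2, c1=0)
[Jacobi] macro 3: S0 reads c0=2 → after 1×micro: 2; S1 reads c0=2 → after 1×micro: 3 ⇒ (c0=2, c1=3)
[Gauss-Seidel] macro 1: S0 reads c0=3 → after 1×micro: 2; S1 reads c0=2 → after 1×micro: 3 ⇒ (c0=2, c1=3)
[Gauss-Seidel] macro 2: S0 reads c0=2 → after 1×micro: 2; S1 reads c0=2 → after 1×micro: 0 ⇒ (c0=2, c1=0)
[Gauss-Seidel] macro 3: S0 reads c0=2 → after 1×micro: 2; S1 reads c0=2 → after 1×micro: 3 ⇒ (c0=2, c1=3)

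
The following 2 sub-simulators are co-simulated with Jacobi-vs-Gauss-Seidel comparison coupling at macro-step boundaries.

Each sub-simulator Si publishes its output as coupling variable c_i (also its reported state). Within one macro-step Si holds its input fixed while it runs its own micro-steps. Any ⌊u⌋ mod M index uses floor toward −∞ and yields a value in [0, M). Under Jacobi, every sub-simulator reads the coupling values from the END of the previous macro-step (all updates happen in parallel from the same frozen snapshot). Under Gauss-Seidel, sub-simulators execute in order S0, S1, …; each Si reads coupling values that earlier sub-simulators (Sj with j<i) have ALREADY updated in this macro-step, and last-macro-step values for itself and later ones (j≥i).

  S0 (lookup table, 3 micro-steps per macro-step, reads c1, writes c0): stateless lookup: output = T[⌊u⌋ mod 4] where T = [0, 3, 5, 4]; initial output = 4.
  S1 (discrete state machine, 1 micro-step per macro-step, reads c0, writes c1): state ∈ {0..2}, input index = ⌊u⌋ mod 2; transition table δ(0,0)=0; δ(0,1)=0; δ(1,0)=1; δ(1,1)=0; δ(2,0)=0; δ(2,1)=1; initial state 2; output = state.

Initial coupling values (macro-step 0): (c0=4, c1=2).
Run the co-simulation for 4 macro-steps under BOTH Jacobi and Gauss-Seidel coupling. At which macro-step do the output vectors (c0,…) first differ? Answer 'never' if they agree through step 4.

first divergence at macro-step: 1

[Jacobi] macro 1: S0 reads c1=2 → after 3×micro: 5; S1 reads c0=4 → after 1×micro: 0 ⇒ (c0=5, c1=0)
[Jacobi] macro 2: S0 reads c1=0 → after 3×micro: 0; S1 reads c0=5 → after 1×micro: 0 ⇒ (c0=0, c1=0)
[Jacobi] macro 3: S0 reads c1=0 → after 3×micro: 0; S1 reads c0=0 → after 1×micro: 0 ⇒ (c0=0, c1=0)
[Jacobi] macro 4: S0 reads c1=0 → after 3×micro: 0; S1 reads c0=0 → after 1×micro: 0 ⇒ (c0=0, c1=0)
[Gauss-Seidel] macro 1: S0 reads c1=2 → after 3×micro: 5; S1 reads c0=5 → after 1×micro: 1 ⇒ (c0=5, c1=1)
[Gauss-Seidel] macro 2: S0 reads c1=1 → after 3×micro: 3; S1 reads c0=3 → after 1×micro: 0 ⇒ (c0=3, c1=0)
[Gauss-Seidel] macro 3: S0 reads c1=0 → after 3×micro: 0; S1 reads c0=0 → after 1×micro: 0 ⇒ (c0=0, c1=0)
[Gauss-Seidel] macro 4: S0 reads c1=0 → after 3×micro: 0; S1 reads c0=0 → after 1×micro: 0 ⇒ (c0=0, c1=0)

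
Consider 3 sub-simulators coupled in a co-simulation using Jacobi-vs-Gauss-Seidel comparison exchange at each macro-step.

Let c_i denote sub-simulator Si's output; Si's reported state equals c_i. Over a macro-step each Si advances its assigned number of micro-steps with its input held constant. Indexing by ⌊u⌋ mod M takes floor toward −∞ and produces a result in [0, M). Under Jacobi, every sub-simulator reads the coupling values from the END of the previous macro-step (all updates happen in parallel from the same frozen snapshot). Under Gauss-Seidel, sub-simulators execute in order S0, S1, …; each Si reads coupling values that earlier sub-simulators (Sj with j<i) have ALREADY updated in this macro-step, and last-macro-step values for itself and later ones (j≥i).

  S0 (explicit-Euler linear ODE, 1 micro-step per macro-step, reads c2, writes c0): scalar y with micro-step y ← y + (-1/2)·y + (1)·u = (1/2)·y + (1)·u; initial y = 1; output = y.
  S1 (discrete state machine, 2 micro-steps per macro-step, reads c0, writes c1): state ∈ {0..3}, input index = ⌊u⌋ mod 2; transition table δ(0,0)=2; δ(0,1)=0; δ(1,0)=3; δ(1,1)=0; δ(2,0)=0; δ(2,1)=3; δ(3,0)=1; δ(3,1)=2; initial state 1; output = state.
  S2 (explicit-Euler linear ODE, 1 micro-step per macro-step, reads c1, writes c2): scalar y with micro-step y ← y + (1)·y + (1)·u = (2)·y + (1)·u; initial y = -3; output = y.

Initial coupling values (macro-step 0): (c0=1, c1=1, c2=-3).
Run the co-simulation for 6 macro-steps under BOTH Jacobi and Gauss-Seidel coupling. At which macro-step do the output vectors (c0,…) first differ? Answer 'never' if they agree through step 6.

first divergence at macro-step: 1

[Jacobi] macro 1: S0 reads c2=-3 → after 1×micro: -5/2; S1 reads c0=1 → after 2×micro: 0; S2 reads c1=1 → after 1×micro: -5 ⇒ (c0=-5/2, c1=0, c2=-5)
[Jacobi] macro 2: S0 reads c2=-5 → after 1×micro: -25/4; S1 reads c0=-5/2 → after 2×micro: 0; S2 reads c1=0 → after 1×micro: -10 ⇒ (c0=-25/4, c1=0, c2=-10)
[Jacobi] macro 3: S0 reads c2=-10 → after 1×micro: -105/8; S1 reads c0=-25/4 → after 2×micro: 0; S2 reads c1=0 → after 1×micro: -20 ⇒ (c0=-105/8, c1=0, c2=-20)
[Jacobi] macro 4: S0 reads c2=-20 → after 1×micro: -425/16; S1 reads c0=-105/8 → after 2×micro: 0; S2 reads c1=0 → after 1×micro: -40 ⇒ (c0=-425/16, c1=0, c2=-40)
[Jacobi] macro 5: S0 reads c2=-40 → after 1×micro: -1705/32; S1 reads c0=-425/16 → after 2×micro: 0; S2 reads c1=0 → after 1×micro: -80 ⇒ (c0=-1705/32, c1=0, c2=-80)
[Jacobi] macro 6: S0 reads c2=-80 → after 1×micro: -6825/64; S1 reads c0=-1705/32 → after 2×micro: 0; S2 reads c1=0 → after 1×micro: -160 ⇒ (c0=-6825/64, c1=0, c2=-160)
[Gauss-Seidel] macro 1: S0 reads c2=-3 → after 1×micro: -5/2; S1 reads c0=-5/2 → after 2×micro: 0; S2 reads c1=0 → after 1×micro: -6 ⇒ (c0=-5/2, c1=0, c2=-6)
[Gauss-Seidel] macro 2: S0 reads c2=-6 → after 1×micro: -29/4; S1 reads c0=-29/4 → after 2×micro: 0; S2 reads c1=0 → after 1×micro: -12 ⇒ (c0=-29/4, c1=0, c2=-12)
[Gauss-Seidel] macro 3: S0 reads c2=-12 → after 1×micro: -125/8; S1 reads c0=-125/8 → after 2×micro: 0; S2 reads c1=0 → after 1×micro: -24 ⇒ (c0=-125/8, c1=0, c2=-24)
[Gauss-Seidel] macro 4: S0 reads c2=-24 → after 1×micro: -509/16; S1 reads c0=-509/16 → after 2×micro: 0; S2 reads c1=0 → after 1×micro: -48 ⇒ (c0=-509/16, c1=0, c2=-48)
[Gauss-Seidel] macro 5: S0 reads c2=-48 → after 1×micro: -2045/32; S1 reads c0=-2045/32 → after 2×micro: 0; S2 reads c1=0 → after 1×micro: -96 ⇒ (c0=-2045/32, c1=0, c2=-96)
[Gauss-Seidel] macro 6: S0 reads c2=-96 → after 1×micro: -8189/64; S1 reads c0=-8189/64 → after 2×micro: 0; S2 reads c1=0 → after 1×micro: -192 ⇒ (c0=-8189/64, c1=0, c2=-192)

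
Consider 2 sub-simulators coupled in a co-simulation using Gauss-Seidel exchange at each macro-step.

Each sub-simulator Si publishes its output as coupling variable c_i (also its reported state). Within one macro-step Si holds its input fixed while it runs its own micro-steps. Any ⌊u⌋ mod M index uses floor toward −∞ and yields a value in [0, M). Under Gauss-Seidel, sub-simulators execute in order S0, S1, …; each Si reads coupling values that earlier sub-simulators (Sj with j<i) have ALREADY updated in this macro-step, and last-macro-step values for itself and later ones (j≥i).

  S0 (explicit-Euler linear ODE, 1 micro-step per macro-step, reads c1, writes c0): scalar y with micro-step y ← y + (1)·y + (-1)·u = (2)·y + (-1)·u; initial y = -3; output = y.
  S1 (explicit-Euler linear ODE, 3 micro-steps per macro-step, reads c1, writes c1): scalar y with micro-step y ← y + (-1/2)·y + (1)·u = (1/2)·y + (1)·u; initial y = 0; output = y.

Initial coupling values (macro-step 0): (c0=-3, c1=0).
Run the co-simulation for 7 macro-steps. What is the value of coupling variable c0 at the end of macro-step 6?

c0 at macro-step 6 = -192

macro 1: S0 reads c1=0 → after 1×micro: -6; S1 reads c1=0 → after 3×micro: 0 ⇒ (c0=-6, c1=0)
macro 2: S0 reads c1=0 → after 1×micro: -12; S1 reads c1=0 → after 3×micro: 0 ⇒ (c0=-12, c1=0)
macro 3: S0 reads c1=0 → after 1×micro: -24; S1 reads c1=0 → after 3×micro: 0 ⇒ (c0=-24, c1=0)
macro 4: S0 reads c1=0 → after 1×micro: -48; S1 reads c1=0 → after 3×micro: 0 ⇒ (c0=-48, c1=0)
macro 5: S0 reads c1=0 → after 1×micro: -96; S1 reads c1=0 → after 3×micro: 0 ⇒ (c0=-96, c1=0)
macro 6: S0 reads c1=0 → after 1×micro: -192; S1 reads c1=0 → after 3×micro: 0 ⇒ (c0=-192, c1=0)
macro 7: S0 reads c1=0 → after 1×micro: -384; S1 reads c1=0 → after 3×micro: 0 ⇒ (c0=-384, c1=0)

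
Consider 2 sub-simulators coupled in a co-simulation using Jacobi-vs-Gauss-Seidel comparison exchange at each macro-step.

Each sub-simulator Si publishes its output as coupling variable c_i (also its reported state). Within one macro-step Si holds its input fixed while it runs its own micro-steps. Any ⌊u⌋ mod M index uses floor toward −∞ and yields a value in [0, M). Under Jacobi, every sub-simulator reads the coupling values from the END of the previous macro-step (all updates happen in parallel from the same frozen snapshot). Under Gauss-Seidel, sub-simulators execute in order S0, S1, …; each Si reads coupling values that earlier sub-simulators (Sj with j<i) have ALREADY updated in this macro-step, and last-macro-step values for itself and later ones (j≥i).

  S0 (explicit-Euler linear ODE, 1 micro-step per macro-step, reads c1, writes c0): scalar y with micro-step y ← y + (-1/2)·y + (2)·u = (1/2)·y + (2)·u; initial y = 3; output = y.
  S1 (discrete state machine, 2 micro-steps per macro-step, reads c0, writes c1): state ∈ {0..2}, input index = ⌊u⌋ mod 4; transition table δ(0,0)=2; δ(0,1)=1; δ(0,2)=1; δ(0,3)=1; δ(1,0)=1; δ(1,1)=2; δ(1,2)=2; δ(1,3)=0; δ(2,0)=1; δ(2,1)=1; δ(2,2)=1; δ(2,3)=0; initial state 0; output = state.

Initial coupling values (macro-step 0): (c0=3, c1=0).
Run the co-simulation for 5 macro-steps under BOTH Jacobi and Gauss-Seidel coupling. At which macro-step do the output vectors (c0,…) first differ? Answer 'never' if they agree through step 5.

first divergence at macro-step: 1

[Jacobi] macro 1: S0 reads c1=0 → after 1×micro: 3/2; S1 reads c0=3 → after 2×micro: 0 ⇒ (c0=3/2, c1=0)
[Jacobi] macro 2: S0 reads c1=0 → after 1×micro: 3/4; S1 reads c0=3/2 → after 2×micro: 2 ⇒ (c0=3/4, c1=2)
[Jacobi] macro 3: S0 reads c1=2 → after 1×micro: 35/8; S1 reads c0=3/4 → after 2×micro: 1 ⇒ (c0=35/8, c1=1)
[Jacobi] macro 4: S0 reads c1=1 → after 1×micro: 67/16; S1 reads c0=35/8 → after 2×micro: 1 ⇒ (c0=67/16, c1=1)
[Jacobi] macro 5: S0 reads c1=1 → after 1×micro: 131/32; S1 reads c0=67/16 → after 2×micro: 1 ⇒ (c0=131/32, c1=1)
[Gauss-Seidel] macro 1: S0 reads c1=0 → after 1×micro: 3/2; S1 reads c0=3/2 → after 2×micro: 2 ⇒ (c0=3/2, c1=2)
[Gauss-Seidel] macro 2: S0 reads c1=2 → after 1×micro: 19/4; S1 reads c0=19/4 → after 2×micro: 1 ⇒ (c0=19/4, c1=1)
[Gauss-Seidel] macro 3: S0 reads c1=1 → after 1×micro: 35/8; S1 reads c0=35/8 → after 2×micro: 1 ⇒ (c0=35/8, c1=1)
[Gauss-Seidel] macro 4: S0 reads c1=1 → after 1×micro: 67/16; S1 reads c0=67/16 → after 2×micro: 1 ⇒ (c0=67/16, c1=1)
[Gauss-Seidel] macro 5: S0 reads c1=1 → after 1×micro: 131/32; S1 reads c0=131/32 → after 2×micro: 1 ⇒ (c0=131/32, c1=1)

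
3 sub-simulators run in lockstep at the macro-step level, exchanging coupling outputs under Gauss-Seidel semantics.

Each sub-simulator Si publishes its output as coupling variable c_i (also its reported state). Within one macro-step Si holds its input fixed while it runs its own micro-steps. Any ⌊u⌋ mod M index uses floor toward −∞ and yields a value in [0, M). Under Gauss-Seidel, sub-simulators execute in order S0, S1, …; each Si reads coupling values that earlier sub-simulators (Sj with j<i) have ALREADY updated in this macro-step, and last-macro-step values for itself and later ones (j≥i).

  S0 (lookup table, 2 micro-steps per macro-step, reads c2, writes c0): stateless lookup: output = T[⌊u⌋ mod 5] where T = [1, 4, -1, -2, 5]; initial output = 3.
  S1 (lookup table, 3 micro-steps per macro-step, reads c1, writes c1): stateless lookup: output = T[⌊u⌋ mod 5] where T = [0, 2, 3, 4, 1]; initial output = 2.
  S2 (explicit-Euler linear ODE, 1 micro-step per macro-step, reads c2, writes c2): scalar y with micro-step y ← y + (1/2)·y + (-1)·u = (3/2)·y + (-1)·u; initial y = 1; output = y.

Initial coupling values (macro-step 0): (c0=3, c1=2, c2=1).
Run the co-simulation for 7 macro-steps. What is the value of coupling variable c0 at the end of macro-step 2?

macro 1: S0 reads c2=1 → after 2×micro: 4; S1 reads c1=2 → after 3×micro: 3; S2 reads c2=1 → after 1×micro: 1/2 ⇒ (c0=4, c1=3, c2=1/2)
macro 2: S0 reads c2=1/2 → after 2×micro: 1; S1 reads c1=3 → after 3×micro: 4; S2 reads c2=1/2 → after 1×micro: 1/4 ⇒ (c0=1, c1=4, c2=1/4)
macro 3: S0 reads c2=1/4 → after 2×micro: 1; S1 reads c1=4 → after 3×micro: 1; S2 reads c2=1/4 → after 1×micro: 1/8 ⇒ (c0=1, c1=1, c2=1/8)
macro 4: S0 reads c2=1/8 → after 2×micro: 1; S1 reads c1=1 → after 3×micro: 2; S2 reads c2=1/8 → after 1×micro: 1/16 ⇒ (c0=1, c1=2, c2=1/16)
macro 5: S0 reads c2=1/16 → after 2×micro: 1; S1 reads c1=2 → after 3×micro: 3; S2 reads c2=1/16 → after 1×micro: 1/32 ⇒ (c0=1, c1=3, c2=1/32)
macro 6: S0 reads c2=1/32 → after 2×micro: 1; S1 reads c1=3 → after 3×micro: 4; S2 reads c2=1/32 → after 1×micro: 1/64 ⇒ (c0=1, c1=4, c2=1/64)
macro 7: S0 reads c2=1/64 → after 2×micro: 1; S1 reads c1=4 → after 3×micro: 1; S2 reads c2=1/64 → after 1×micro: 1/128 ⇒ (c0=1, c1=1, c2=1/128)

c0 at macro-step 2 = 1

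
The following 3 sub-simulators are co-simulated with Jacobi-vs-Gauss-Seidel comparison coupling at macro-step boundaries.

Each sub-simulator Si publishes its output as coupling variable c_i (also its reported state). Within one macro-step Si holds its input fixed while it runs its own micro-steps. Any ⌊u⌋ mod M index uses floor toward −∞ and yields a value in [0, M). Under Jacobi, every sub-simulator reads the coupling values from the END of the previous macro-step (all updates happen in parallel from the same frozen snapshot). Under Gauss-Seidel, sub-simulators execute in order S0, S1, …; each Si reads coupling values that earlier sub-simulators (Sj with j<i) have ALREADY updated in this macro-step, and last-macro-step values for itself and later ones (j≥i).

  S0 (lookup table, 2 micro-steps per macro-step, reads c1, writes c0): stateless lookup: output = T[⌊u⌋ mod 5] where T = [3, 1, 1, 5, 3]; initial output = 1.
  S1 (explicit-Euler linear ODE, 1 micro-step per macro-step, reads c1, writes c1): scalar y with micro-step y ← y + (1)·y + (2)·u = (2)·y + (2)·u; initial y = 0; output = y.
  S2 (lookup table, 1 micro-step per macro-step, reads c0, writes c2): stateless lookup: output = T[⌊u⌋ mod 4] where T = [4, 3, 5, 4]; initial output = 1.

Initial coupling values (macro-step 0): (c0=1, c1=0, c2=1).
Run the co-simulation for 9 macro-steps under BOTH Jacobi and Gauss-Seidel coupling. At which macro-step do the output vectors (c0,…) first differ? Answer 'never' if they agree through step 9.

first divergence at macro-step: 1

[Jacobi] macro 1: S0 reads c1=0 → after 2×micro: 3; S1 reads c1=0 → after 1×micro: 0; S2 reads c0=1 → after 1×micro: 3 ⇒ (c0=3, c1=0, c2=3)
[Jacobi] macro 2: S0 reads c1=0 → after 2×micro: 3; S1 reads c1=0 → after 1×micro: 0; S2 reads c0=3 → after 1×micro: 4 ⇒ (c0=3, c1=0, c2=4)
[Jacobi] macro 3: S0 reads c1=0 → after 2×micro: 3; S1 reads c1=0 → after 1×micro: 0; S2 reads c0=3 → after 1×micro: 4 ⇒ (c0=3, c1=0, c2=4)
[Jacobi] macro 4: S0 reads c1=0 → after 2×micro: 3; S1 reads c1=0 → after 1×micro: 0; S2 reads c0=3 → after 1×micro: 4 ⇒ (c0=3, c1=0, c2=4)
[Jacobi] macro 5: S0 reads c1=0 → after 2×micro: 3; S1 reads c1=0 → after 1×micro: 0; S2 reads c0=3 → after 1×micro: 4 ⇒ (c0=3, c1=0, c2=4)
[Jacobi] macro 6: S0 reads c1=0 → after 2×micro: 3; S1 reads c1=0 → after 1×micro: 0; S2 reads c0=3 → after 1×micro: 4 ⇒ (c0=3, c1=0, c2=4)
[Jacobi] macro 7: S0 reads c1=0 → after 2×micro: 3; S1 reads c1=0 → after 1×micro: 0; S2 reads c0=3 → after 1×micro: 4 ⇒ (c0=3, c1=0, c2=4)
[Jacobi] macro 8: S0 reads c1=0 → after 2×micro: 3; S1 reads c1=0 → after 1×micro: 0; S2 reads c0=3 → after 1×micro: 4 ⇒ (c0=3, c1=0, c2=4)
[Jacobi] macro 9: S0 reads c1=0 → after 2×micro: 3; S1 reads c1=0 → after 1×micro: 0; S2 reads c0=3 → after 1×micro: 4 ⇒ (c0=3, c1=0, c2=4)
[Gauss-Seidel] macro 1: S0 reads c1=0 → after 2×micro: 3; S1 reads c1=0 → after 1×micro: 0; S2 reads c0=3 → after 1×micro: 4 ⇒ (c0=3, c1=0, c2=4)
[Gauss-Seidel] macro 2: S0 reads c1=0 → after 2×micro: 3; S1 reads c1=0 → after 1×micro: 0; S2 reads c0=3 → after 1×micro: 4 ⇒ (c0=3, c1=0, c2=4)
[Gauss-Seidel] macro 3: S0 reads c1=0 → after 2×micro: 3; S1 reads c1=0 → after 1×micro: 0; S2 reads c0=3 → after 1×micro: 4 ⇒ (c0=3, c1=0, c2=4)
[Gauss-Seidel] macro 4: S0 reads c1=0 → after 2×micro: 3; S1 reads c1=0 → after 1×micro: 0; S2 reads c0=3 → after 1×micro: 4 ⇒ (c0=3, c1=0, c2=4)
[Gauss-Seidel] macro 5: S0 reads c1=0 → after 2×micro: 3; S1 reads c1=0 → after 1×micro: 0; S2 reads c0=3 → after 1×micro: 4 ⇒ (c0=3, c1=0, c2=4)
[Gauss-Seidel] macro 6: S0 reads c1=0 → after 2×micro: 3; S1 reads c1=0 → after 1×micro: 0; S2 reads c0=3 → after 1×micro: 4 ⇒ (c0=3, c1=0, c2=4)
[Gauss-Seidel] macro 7: S0 reads c1=0 → after 2×micro: 3; S1 reads c1=0 → after 1×micro: 0; S2 reads c0=3 → after 1×micro: 4 ⇒ (c0=3, c1=0, c2=4)
[Gauss-Seidel] macro 8: S0 reads c1=0 → after 2×micro: 3; S1 reads c1=0 → after 1×micro: 0; S2 reads c0=3 → after 1×micro: 4 ⇒ (c0=3, c1=0, c2=4)
[Gauss-Seidel] macro 9: S0 reads c1=0 → after 2×micro: 3; S1 reads c1=0 → after 1×micro: 0; S2 reads c0=3 → after 1×micro: 4 ⇒ (c0=3, c1=0, c2=4)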